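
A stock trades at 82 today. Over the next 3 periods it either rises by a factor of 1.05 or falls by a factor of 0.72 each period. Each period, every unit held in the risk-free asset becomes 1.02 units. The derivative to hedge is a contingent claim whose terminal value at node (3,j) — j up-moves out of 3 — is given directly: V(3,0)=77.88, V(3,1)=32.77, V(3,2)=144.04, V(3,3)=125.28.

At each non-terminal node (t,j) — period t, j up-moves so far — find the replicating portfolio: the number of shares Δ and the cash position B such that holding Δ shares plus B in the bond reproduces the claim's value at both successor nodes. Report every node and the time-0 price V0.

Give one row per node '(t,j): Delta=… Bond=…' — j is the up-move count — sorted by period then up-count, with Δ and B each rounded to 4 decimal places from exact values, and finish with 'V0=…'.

Risk-neutral probability p* = (R−d)/(u−d) = (1.02−0.72)/(1.05−0.72) = 0.9091.
Payoff layer (t=3): V(3,0)=77.8800, V(3,1)=32.7700, V(3,2)=144.0400, V(3,3)=125.2800
  t=2,j=0: stock 42.5088 → up 44.6342 (V=32.7700), down 30.6063 (V=77.8800). Price 36.1480; hedge Δ=-3.2157, bond B=172.8449.
  t=2,j=1: stock 61.9920 → up 65.0916 (V=144.0400), down 44.6342 (V=32.7700). Price 131.2986; hedge Δ=5.4391, bond B=-205.8832.
  t=2,j=2: stock 90.4050 → up 94.9253 (V=125.2800), down 65.0916 (V=144.0400). Price 124.4955; hedge Δ=-0.6288, bond B=181.3440.
  t=1,j=0: stock 59.0400 → up 61.9920 (V=131.2986), down 42.5088 (V=36.1480). Price 120.2436; hedge Δ=4.8837, bond B=-168.0916.
  t=1,j=1: stock 86.1000 → up 90.4050 (V=124.4955), down 61.9920 (V=131.2986). Price 122.6608; hedge Δ=-0.2394, bond B=143.2760.
  t=0,j=0: stock 82.0000 → up 86.1000 (V=122.6608), down 59.0400 (V=120.2436). Price 120.0402; hedge Δ=0.0893, bond B=112.7156.
Check: Δ(0,0)·S0 + B(0,0) = 120.0402 = V0.

(0,0): Delta=0.0893 Bond=112.7156
(1,0): Delta=4.8837 Bond=-168.0916
(1,1): Delta=-0.2394 Bond=143.2760
(2,0): Delta=-3.2157 Bond=172.8449
(2,1): Delta=5.4391 Bond=-205.8832
(2,2): Delta=-0.6288 Bond=181.3440
V0=120.0402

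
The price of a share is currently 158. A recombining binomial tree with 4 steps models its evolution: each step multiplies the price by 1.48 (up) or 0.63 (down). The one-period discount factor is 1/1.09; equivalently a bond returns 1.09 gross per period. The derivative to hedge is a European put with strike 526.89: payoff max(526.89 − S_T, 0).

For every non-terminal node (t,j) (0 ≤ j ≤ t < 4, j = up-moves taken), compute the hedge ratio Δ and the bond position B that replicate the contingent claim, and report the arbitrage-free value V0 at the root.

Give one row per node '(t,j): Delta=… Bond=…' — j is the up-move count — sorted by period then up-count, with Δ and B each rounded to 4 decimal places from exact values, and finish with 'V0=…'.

Risk-neutral probability p* = (R−d)/(u−d) = (1.09−0.63)/(1.48−0.63) = 0.5412.
Payoff layer (t=4): V(4,0)=502.0003, V(4,1)=468.4190, V(4,2)=389.5296, V(4,3)=204.2020, V(4,4)=0.0000
Node (3,0) S=39.5074: V=(p*·468.4190+(1−p*)·502.0003)/1.09=443.8779; Δ=(468.4190−502.0003)/(58.4710−24.8897)=-1.0000; B=V−Δ·S=483.3853
Node (3,1) S=92.8111: V=(p*·389.5296+(1−p*)·468.4190)/1.09=390.5742; Δ=(389.5296−468.4190)/(137.3604−58.4710)=-1.0000; B=V−Δ·S=483.3853
Node (3,2) S=218.0324: V=(p*·204.2020+(1−p*)·389.5296)/1.09=265.3529; Δ=(204.2020−389.5296)/(322.6880−137.3604)=-1.0000; B=V−Δ·S=483.3853
Node (3,3) S=512.2031: V=(p*·0.0000+(1−p*)·204.2020)/1.09=85.9566; Δ=(0.0000−204.2020)/(758.0606−322.6880)=-0.4690; B=V−Δ·S=326.1943
Node (2,0) S=62.7102: V=(p*·390.5742+(1−p*)·443.8779)/1.09=380.7626; Δ=(390.5742−443.8779)/(92.8111−39.5074)=-1.0000; B=V−Δ·S=443.4728
Node (2,1) S=147.3192: V=(p*·265.3529+(1−p*)·390.5742)/1.09=296.1536; Δ=(265.3529−390.5742)/(218.0324−92.8111)=-1.0000; B=V−Δ·S=443.4728
Node (2,2) S=346.0832: V=(p*·85.9566+(1−p*)·265.3529)/1.09=154.3742; Δ=(85.9566−265.3529)/(512.2031−218.0324)=-0.6098; B=V−Δ·S=365.4286
Node (1,0) S=99.5400: V=(p*·296.1536+(1−p*)·380.7626)/1.09=307.3158; Δ=(296.1536−380.7626)/(147.3192−62.7102)=-1.0000; B=V−Δ·S=406.8558
Node (1,1) S=233.8400: V=(p*·154.3742+(1−p*)·296.1536)/1.09=201.3082; Δ=(154.3742−296.1536)/(346.0832−147.3192)=-0.7133; B=V−Δ·S=368.1075
Node (0,0) S=158.0000: V=(p*·201.3082+(1−p*)·307.3158)/1.09=229.3091; Δ=(201.3082−307.3158)/(233.8400−99.5400)=-0.7893; B=V−Δ·S=354.0239
Each (Δ,B) replicates both successor values, so the strategy is self-financing and V0 is arbitrage-free.

(0,0): Delta=-0.7893 Bond=354.0239
(1,0): Delta=-1.0000 Bond=406.8558
(1,1): Delta=-0.7133 Bond=368.1075
(2,0): Delta=-1.0000 Bond=443.4728
(2,1): Delta=-1.0000 Bond=443.4728
(2,2): Delta=-0.6098 Bond=365.4286
(3,0): Delta=-1.0000 Bond=483.3853
(3,1): Delta=-1.0000 Bond=483.3853
(3,2): Delta=-1.0000 Bond=483.3853
(3,3): Delta=-0.4690 Bond=326.1943
V0=229.3091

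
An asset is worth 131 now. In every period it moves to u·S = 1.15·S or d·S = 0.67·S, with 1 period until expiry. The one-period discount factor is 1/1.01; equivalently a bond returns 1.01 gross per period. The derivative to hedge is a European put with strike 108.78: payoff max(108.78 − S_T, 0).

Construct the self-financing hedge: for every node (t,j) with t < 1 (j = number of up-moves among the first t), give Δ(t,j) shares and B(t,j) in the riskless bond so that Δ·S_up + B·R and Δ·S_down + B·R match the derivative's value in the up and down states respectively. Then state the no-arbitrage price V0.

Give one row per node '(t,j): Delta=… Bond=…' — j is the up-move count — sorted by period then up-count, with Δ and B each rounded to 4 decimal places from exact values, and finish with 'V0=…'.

The replicating-portfolio and risk-neutral prices coincide; use p* = (1.01−0.67)/(1.15−0.67) = 0.7083 for the latter.
Terminal payoffs: V(1,0)=21.0100, V(1,1)=0.0000
Node (0,0) S=131.0000: V=(p*·0.0000+(1−p*)·21.0100)/1.01=6.0672; Δ=(0.0000−21.0100)/(150.6500−87.7700)=-0.3341; B=V−Δ·S=49.8381
Root portfolio cost Δ·131+B reproduces V0=6.0672.

(0,0): Delta=-0.3341 Bond=49.8381
V0=6.0672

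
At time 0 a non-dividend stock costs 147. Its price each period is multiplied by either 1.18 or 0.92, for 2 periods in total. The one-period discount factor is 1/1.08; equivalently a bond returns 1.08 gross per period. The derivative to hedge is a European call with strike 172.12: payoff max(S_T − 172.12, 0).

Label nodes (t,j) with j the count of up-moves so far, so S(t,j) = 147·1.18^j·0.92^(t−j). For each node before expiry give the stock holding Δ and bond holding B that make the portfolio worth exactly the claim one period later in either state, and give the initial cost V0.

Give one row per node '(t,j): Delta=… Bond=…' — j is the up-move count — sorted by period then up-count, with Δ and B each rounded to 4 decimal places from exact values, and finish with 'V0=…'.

(0,0): Delta=0.4855 Bond=-60.7904
(1,0): Delta=0.0000 Bond=0.0000
(1,1): Delta=0.7220 Bond=-106.6872
V0=10.5723

The replicating-portfolio and risk-neutral prices coincide; use p* = (1.08−0.92)/(1.18−0.92) = 0.6154 for the latter.
Terminal payoffs: V(2,0)=0.0000, V(2,1)=0.0000, V(2,2)=32.5628
(1,0): S=135.2400. Δ = (V_up−V_dn)/(S_up−S_dn) = (0.0000−0.0000)/(159.5832−124.4208) = 0.0000. V = [p*·0.0000 + (1−p*)·0.0000]/1.08 = 0.0000. B = V − Δ·S = 0.0000.
(1,1): S=173.4600. Δ = (V_up−V_dn)/(S_up−S_dn) = (32.5628−0.0000)/(204.6828−159.5832) = 0.7220. V = [p*·32.5628 + (1−p*)·0.0000]/1.08 = 18.5543. B = V − Δ·S = -106.6872.
(0,0): S=147.0000. Δ = (V_up−V_dn)/(S_up−S_dn) = (18.5543−0.0000)/(173.4600−135.2400) = 0.4855. V = [p*·18.5543 + (1−p*)·0.0000]/1.08 = 10.5723. B = V − Δ·S = -60.7904.
Each (Δ,B) replicates both successor values, so the strategy is self-financing and V0 is arbitrage-free.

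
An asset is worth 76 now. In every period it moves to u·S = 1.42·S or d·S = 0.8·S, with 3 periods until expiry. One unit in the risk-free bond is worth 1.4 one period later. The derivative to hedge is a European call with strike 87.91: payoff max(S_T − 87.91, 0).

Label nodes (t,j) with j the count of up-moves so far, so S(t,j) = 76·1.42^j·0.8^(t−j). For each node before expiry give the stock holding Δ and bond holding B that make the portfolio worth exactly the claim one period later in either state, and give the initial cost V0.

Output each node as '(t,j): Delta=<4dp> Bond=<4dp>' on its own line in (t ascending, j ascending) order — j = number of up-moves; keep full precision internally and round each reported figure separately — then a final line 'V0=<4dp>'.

Risk-neutral probability p* = (R−d)/(u−d) = (1.4−0.8)/(1.42−0.8) = 0.9677.
Terminal values V(3,·): V(3,0)=0.0000, V(3,1)=0.0000, V(3,2)=34.6871, V(3,3)=129.6999
  t=2,j=0: stock 48.6400 → up 69.0688 (V=0.0000), down 38.9120 (V=0.0000). Price 0.0000; hedge Δ=0.0000, bond B=0.0000.
  t=2,j=1: stock 86.3360 → up 122.5971 (V=34.6871), down 69.0688 (V=0.0000). Price 23.9773; hedge Δ=0.6480, bond B=-31.9697.
  t=2,j=2: stock 153.2464 → up 217.6099 (V=129.6999), down 122.5971 (V=34.6871). Price 90.4535; hedge Δ=1.0000, bond B=-62.7929.
  t=1,j=0: stock 60.8000 → up 86.3360 (V=23.9773), down 48.6400 (V=0.0000). Price 16.5742; hedge Δ=0.6361, bond B=-22.0989.
  t=1,j=1: stock 107.9200 → up 153.2464 (V=90.4535), down 86.3360 (V=23.9773). Price 63.0780; hedge Δ=0.9935, bond B=-44.1418.
  t=0,j=0: stock 76.0000 → up 107.9200 (V=63.0780), down 60.8000 (V=16.5742). Price 43.9842; hedge Δ=0.9869, bond B=-31.0220.
Check: Δ(0,0)·S0 + B(0,0) = 43.9842 = V0.

(0,0): Delta=0.9869 Bond=-31.0220
(1,0): Delta=0.6361 Bond=-22.0989
(1,1): Delta=0.9935 Bond=-44.1418
(2,0): Delta=0.0000 Bond=0.0000
(2,1): Delta=0.6480 Bond=-31.9697
(2,2): Delta=1.0000 Bond=-62.7929
V0=43.9842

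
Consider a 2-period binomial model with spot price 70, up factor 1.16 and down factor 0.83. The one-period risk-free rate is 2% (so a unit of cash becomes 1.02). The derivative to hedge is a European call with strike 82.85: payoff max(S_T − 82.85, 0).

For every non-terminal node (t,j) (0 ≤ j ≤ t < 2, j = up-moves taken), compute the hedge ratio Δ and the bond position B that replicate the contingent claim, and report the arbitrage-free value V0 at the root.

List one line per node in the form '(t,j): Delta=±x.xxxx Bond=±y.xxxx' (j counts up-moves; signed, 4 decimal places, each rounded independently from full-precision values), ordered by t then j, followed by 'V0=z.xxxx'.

(0,0): Delta=0.2772 Bond=-15.7868
(1,0): Delta=0.0000 Bond=0.0000
(1,1): Delta=0.4233 Bond=-27.9675
V0=3.6138

No-arbitrage ⇒ martingale measure with p* = (R−d)/(u−d) = 0.5758.
Terminal payoffs: V(2,0)=0.0000, V(2,1)=0.0000, V(2,2)=11.3420
  t=1,j=0: stock 58.1000 → up 67.3960 (V=0.0000), down 48.2230 (V=0.0000). Price 0.0000; hedge Δ=0.0000, bond B=0.0000.
  t=1,j=1: stock 81.2000 → up 94.1920 (V=11.3420), down 67.3960 (V=0.0000). Price 6.4022; hedge Δ=0.4233, bond B=-27.9675.
  t=0,j=0: stock 70.0000 → up 81.2000 (V=6.4022), down 58.1000 (V=0.0000). Price 3.6138; hedge Δ=0.2772, bond B=-15.7868.
Self-financing check: at every node Δ·S+B equals the discounted successor values.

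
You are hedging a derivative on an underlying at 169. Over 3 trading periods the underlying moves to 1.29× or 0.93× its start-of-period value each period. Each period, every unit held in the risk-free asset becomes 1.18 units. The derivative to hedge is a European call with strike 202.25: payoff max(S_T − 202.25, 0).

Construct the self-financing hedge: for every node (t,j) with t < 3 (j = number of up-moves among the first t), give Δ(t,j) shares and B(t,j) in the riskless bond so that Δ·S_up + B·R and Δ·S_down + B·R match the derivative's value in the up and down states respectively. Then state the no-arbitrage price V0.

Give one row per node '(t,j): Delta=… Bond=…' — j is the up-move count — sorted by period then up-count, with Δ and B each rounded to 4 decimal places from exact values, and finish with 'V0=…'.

Since d<R<u, set p* = (R−d)/(u−d) = 0.6944; price each node as the discounted p*-expectation of its children.
At expiry t=3: V(3,0)=0.0000, V(3,1)=0.0000, V(3,2)=59.2966, V(3,3)=160.5404
  t=2,j=0: stock 146.1681 → up 188.5568 (V=0.0000), down 135.9363 (V=0.0000). Price 0.0000; hedge Δ=0.0000, bond B=0.0000.
  t=2,j=1: stock 202.7493 → up 261.5466 (V=59.2966), down 188.5568 (V=0.0000). Price 34.8968; hedge Δ=0.8124, bond B=-129.8160.
  t=2,j=2: stock 281.2329 → up 362.7904 (V=160.5404), down 261.5466 (V=59.2966). Price 109.8346; hedge Δ=1.0000, bond B=-171.3983.
  t=1,j=0: stock 157.1700 → up 202.7493 (V=34.8968), down 146.1681 (V=0.0000). Price 20.5372; hedge Δ=0.6168, bond B=-76.3983.
  t=1,j=1: stock 218.0100 → up 281.2329 (V=109.8346), down 202.7493 (V=34.8968). Price 73.6754; hedge Δ=0.9548, bond B=-134.4853.
  t=0,j=0: stock 169.0000 → up 218.0100 (V=73.6754), down 157.1700 (V=20.5372). Price 48.6769; hedge Δ=0.8734, bond B=-98.9292.
Each (Δ,B) replicates both successor values, so the strategy is self-financing and V0 is arbitrage-free.

(0,0): Delta=0.8734 Bond=-98.9292
(1,0): Delta=0.6168 Bond=-76.3983
(1,1): Delta=0.9548 Bond=-134.4853
(2,0): Delta=0.0000 Bond=0.0000
(2,1): Delta=0.8124 Bond=-129.8160
(2,2): Delta=1.0000 Bond=-171.3983
V0=48.6769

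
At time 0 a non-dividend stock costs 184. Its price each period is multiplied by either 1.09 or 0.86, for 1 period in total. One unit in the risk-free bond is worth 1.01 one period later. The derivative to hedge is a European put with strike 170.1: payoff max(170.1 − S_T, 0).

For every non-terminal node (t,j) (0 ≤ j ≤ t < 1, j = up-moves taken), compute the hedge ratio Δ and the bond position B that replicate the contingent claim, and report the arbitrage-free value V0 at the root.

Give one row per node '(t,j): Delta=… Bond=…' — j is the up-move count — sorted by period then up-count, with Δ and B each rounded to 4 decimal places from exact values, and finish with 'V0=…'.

No-arbitrage ⇒ martingale measure with p* = (R−d)/(u−d) = 0.6522.
At expiry t=1: V(1,0)=11.8600, V(1,1)=0.0000
  t=0,j=0: stock 184.0000 → up 200.5600 (V=0.0000), down 158.2400 (V=11.8600). Price 4.0844; hedge Δ=-0.2802, bond B=55.6496.
The time-0 hedge costs 4.0844, which is the no-arbitrage price.

(0,0): Delta=-0.2802 Bond=55.6496
V0=4.0844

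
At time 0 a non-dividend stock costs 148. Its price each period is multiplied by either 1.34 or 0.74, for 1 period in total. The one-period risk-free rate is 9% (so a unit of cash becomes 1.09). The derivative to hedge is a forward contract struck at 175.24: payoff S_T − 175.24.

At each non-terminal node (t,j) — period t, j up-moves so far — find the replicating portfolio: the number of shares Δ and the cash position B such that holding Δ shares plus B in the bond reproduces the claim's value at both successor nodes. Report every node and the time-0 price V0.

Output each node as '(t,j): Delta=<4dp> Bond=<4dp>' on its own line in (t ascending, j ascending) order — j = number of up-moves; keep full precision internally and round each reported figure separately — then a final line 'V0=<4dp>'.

No-arbitrage ⇒ martingale measure with p* = (R−d)/(u−d) = 0.5833.
Terminal values V(1,·): V(1,0)=-65.7200, V(1,1)=23.0800
(0,0): S=148.0000. Δ = (V_up−V_dn)/(S_up−S_dn) = (23.0800−-65.7200)/(198.3200−109.5200) = 1.0000. V = [p*·23.0800 + (1−p*)·-65.7200]/1.09 = -12.7706. B = V − Δ·S = -160.7706.
Self-financing check: at every node Δ·S+B equals the discounted successor values.

(0,0): Delta=1.0000 Bond=-160.7706
V0=-12.7706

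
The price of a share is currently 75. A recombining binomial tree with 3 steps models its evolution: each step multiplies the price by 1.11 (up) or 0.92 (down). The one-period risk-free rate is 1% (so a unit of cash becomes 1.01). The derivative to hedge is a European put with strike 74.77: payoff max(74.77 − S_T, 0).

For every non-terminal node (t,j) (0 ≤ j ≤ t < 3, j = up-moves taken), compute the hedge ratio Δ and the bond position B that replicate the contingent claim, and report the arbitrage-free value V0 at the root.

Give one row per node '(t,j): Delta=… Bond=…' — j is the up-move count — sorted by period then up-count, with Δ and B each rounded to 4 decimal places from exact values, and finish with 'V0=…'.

The replicating-portfolio and risk-neutral prices coincide; use p* = (1.01−0.92)/(1.11−0.92) = 0.4737 for the latter.
At expiry t=3: V(3,0)=16.3684, V(3,1)=4.3072, V(3,2)=0.0000, V(3,3)=0.0000
  t=2,j=0: stock 63.4800 → up 70.4628 (V=4.3072), down 58.4016 (V=16.3684). Price 10.5497; hedge Δ=-1.0000, bond B=74.0297.
  t=2,j=1: stock 76.5900 → up 85.0149 (V=0.0000), down 70.4628 (V=4.3072). Price 2.2445; hedge Δ=-0.2960, bond B=24.9140.
  t=2,j=2: stock 92.4075 → up 102.5723 (V=0.0000), down 85.0149 (V=0.0000). Price 0.0000; hedge Δ=0.0000, bond B=0.0000.
  t=1,j=0: stock 69.0000 → up 76.5900 (V=2.2445), down 63.4800 (V=10.5497). Price 6.5502; hedge Δ=-0.6335, bond B=50.2617.
  t=1,j=1: stock 83.2500 → up 92.4075 (V=0.0000), down 76.5900 (V=2.2445). Price 1.1696; hedge Δ=-0.1419, bond B=12.9828.
  t=0,j=0: stock 75.0000 → up 83.2500 (V=1.1696), down 69.0000 (V=6.5502). Price 3.9619; hedge Δ=-0.3776, bond B=32.2805.
Self-financing check: at every node Δ·S+B equals the discounted successor values.

(0,0): Delta=-0.3776 Bond=32.2805
(1,0): Delta=-0.6335 Bond=50.2617
(1,1): Delta=-0.1419 Bond=12.9828
(2,0): Delta=-1.0000 Bond=74.0297
(2,1): Delta=-0.2960 Bond=24.9140
(2,2): Delta=0.0000 Bond=0.0000
V0=3.9619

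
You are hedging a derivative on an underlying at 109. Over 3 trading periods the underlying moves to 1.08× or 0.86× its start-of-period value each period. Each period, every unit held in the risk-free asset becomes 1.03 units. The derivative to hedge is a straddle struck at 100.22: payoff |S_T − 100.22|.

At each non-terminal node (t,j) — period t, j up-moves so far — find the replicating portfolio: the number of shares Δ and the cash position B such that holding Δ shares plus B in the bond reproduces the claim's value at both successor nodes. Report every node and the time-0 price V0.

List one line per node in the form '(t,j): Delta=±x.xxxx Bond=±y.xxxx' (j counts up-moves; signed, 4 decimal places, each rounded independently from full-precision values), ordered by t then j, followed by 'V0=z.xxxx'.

Risk-neutral probability p* = (R−d)/(u−d) = (1.03−0.86)/(1.08−0.86) = 0.7727.
Payoff layer (t=3): V(3,0)=30.8899, V(3,1)=13.1543, V(3,2)=9.1183, V(3,3)=37.0886
  t=2,j=0: stock 80.6164 → up 87.0657 (V=13.1543), down 69.3301 (V=30.8899). Price 16.6846; hedge Δ=-1.0000, bond B=97.3010.
  t=2,j=1: stock 101.2392 → up 109.3383 (V=9.1183), down 87.0657 (V=13.1543). Price 9.7433; hedge Δ=-0.1812, bond B=28.0885.
  t=2,j=2: stock 127.1376 → up 137.3086 (V=37.0886), down 109.3383 (V=9.1183). Price 29.8366; hedge Δ=1.0000, bond B=-97.3010.
  t=1,j=0: stock 93.7400 → up 101.2392 (V=9.7433), down 80.6164 (V=16.6846). Price 10.9911; hedge Δ=-0.3366, bond B=42.5424.
  t=1,j=1: stock 117.7200 → up 127.1376 (V=29.8366), down 101.2392 (V=9.7433). Price 24.5339; hedge Δ=0.7759, bond B=-66.7994.
  t=0,j=0: stock 109.0000 → up 117.7200 (V=24.5339), down 93.7400 (V=10.9911). Price 20.8311; hedge Δ=0.5648, bond B=-40.7272.
Self-financing check: at every node Δ·S+B equals the discounted successor values.

(0,0): Delta=0.5648 Bond=-40.7272
(1,0): Delta=-0.3366 Bond=42.5424
(1,1): Delta=0.7759 Bond=-66.7994
(2,0): Delta=-1.0000 Bond=97.3010
(2,1): Delta=-0.1812 Bond=28.0885
(2,2): Delta=1.0000 Bond=-97.3010
V0=20.8311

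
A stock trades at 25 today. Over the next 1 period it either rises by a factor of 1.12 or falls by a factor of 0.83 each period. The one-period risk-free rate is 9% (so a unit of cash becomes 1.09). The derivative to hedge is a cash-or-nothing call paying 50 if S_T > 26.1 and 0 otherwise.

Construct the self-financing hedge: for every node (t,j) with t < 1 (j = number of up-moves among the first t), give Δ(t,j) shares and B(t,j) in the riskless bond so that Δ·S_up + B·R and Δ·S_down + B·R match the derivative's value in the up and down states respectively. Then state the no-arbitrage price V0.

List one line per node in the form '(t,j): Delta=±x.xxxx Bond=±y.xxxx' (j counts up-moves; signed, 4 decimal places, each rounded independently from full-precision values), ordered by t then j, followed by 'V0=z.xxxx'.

(0,0): Delta=6.8966 Bond=-131.2876
V0=41.1262

Since d<R<u, set p* = (R−d)/(u−d) = 0.8966; price each node as the discounted p*-expectation of its children.
Terminal payoffs: V(1,0)=0.0000, V(1,1)=50.0000
Node (0,0) S=25.0000: V=(p*·50.0000+(1−p*)·0.0000)/1.09=41.1262; Δ=(50.0000−0.0000)/(28.0000−20.7500)=6.8966; B=V−Δ·S=-131.2876
Each (Δ,B) replicates both successor values, so the strategy is self-financing and V0 is arbitrage-free.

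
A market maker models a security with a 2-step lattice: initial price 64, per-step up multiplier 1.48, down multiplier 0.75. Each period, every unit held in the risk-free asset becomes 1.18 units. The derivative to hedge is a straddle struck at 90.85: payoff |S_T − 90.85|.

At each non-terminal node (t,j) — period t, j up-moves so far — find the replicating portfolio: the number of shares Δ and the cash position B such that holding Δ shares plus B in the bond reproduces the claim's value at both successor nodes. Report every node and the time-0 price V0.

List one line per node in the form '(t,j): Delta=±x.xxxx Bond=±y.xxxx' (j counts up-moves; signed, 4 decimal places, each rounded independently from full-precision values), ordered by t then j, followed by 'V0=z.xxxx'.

Risk-neutral probability p* = (R−d)/(u−d) = (1.18−0.75)/(1.48−0.75) = 0.5890.
Terminal payoffs: V(2,0)=54.8500, V(2,1)=19.8100, V(2,2)=49.3356
(1,0): S=48.0000. Δ = (V_up−V_dn)/(S_up−S_dn) = (19.8100−54.8500)/(71.0400−36.0000) = -1.0000. V = [p*·19.8100 + (1−p*)·54.8500]/1.18 = 28.9915. B = V − Δ·S = 76.9915.
(1,1): S=94.7200. Δ = (V_up−V_dn)/(S_up−S_dn) = (49.3356−19.8100)/(140.1856−71.0400) = 0.4270. V = [p*·49.3356 + (1−p*)·19.8100]/1.18 = 31.5269. B = V − Δ·S = -8.9191.
(0,0): S=64.0000. Δ = (V_up−V_dn)/(S_up−S_dn) = (31.5269−28.9915)/(94.7200−48.0000) = 0.0543. V = [p*·31.5269 + (1−p*)·28.9915]/1.18 = 25.8347. B = V − Δ·S = 22.3616.
Check: Δ(0,0)·S0 + B(0,0) = 25.8347 = V0.

(0,0): Delta=0.0543 Bond=22.3616
(1,0): Delta=-1.0000 Bond=76.9915
(1,1): Delta=0.4270 Bond=-8.9191
V0=25.8347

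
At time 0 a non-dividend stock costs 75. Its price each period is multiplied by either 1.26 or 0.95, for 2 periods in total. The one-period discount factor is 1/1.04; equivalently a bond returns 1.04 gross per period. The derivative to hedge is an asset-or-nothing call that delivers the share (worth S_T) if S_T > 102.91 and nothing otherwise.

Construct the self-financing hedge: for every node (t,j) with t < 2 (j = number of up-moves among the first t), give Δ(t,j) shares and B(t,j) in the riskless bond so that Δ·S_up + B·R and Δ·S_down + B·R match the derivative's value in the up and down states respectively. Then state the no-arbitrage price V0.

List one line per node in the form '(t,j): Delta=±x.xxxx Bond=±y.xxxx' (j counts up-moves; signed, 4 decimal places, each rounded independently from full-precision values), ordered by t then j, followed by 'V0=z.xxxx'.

(0,0): Delta=1.4296 Bond=-97.9441
(1,0): Delta=0.0000 Bond=0.0000
(1,1): Delta=4.0645 Bond=-350.8576
V0=9.2789

No-arbitrage ⇒ martingale measure with p* = (R−d)/(u−d) = 0.2903.
At expiry t=2: V(2,0)=0.0000, V(2,1)=0.0000, V(2,2)=119.0700
Node (1,0) S=71.2500: V=(p*·0.0000+(1−p*)·0.0000)/1.04=0.0000; Δ=(0.0000−0.0000)/(89.7750−67.6875)=0.0000; B=V−Δ·S=0.0000
Node (1,1) S=94.5000: V=(p*·119.0700+(1−p*)·0.0000)/1.04=33.2391; Δ=(119.0700−0.0000)/(119.0700−89.7750)=4.0645; B=V−Δ·S=-350.8576
Node (0,0) S=75.0000: V=(p*·33.2391+(1−p*)·0.0000)/1.04=9.2789; Δ=(33.2391−0.0000)/(94.5000−71.2500)=1.4296; B=V−Δ·S=-97.9441
The time-0 hedge costs 9.2789, which is the no-arbitrage price.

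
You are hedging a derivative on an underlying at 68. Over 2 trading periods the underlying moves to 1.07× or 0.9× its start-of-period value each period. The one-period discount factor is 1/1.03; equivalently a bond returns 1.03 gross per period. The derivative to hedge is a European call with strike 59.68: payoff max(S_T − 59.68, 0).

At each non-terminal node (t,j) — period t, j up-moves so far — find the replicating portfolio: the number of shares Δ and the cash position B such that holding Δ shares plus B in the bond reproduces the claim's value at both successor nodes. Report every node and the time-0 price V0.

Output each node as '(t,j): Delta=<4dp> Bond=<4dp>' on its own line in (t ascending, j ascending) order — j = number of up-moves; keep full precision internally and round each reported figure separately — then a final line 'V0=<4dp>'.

Under the risk-neutral measure, an up-move has probability p* = (R−d)/(u−d) = 0.7647 and values discount at R = 1.03.
At expiry t=2: V(2,0)=0.0000, V(2,1)=5.8040, V(2,2)=18.1732
Node (1,0) S=61.2000: V=(p*·5.8040+(1−p*)·0.0000)/1.03=4.3091; Δ=(5.8040−0.0000)/(65.4840−55.0800)=0.5579; B=V−Δ·S=-29.8321
Node (1,1) S=72.7600: V=(p*·18.1732+(1−p*)·5.8040)/1.03=14.8183; Δ=(18.1732−5.8040)/(77.8532−65.4840)=1.0000; B=V−Δ·S=-57.9417
Node (0,0) S=68.0000: V=(p*·14.8183+(1−p*)·4.3091)/1.03=11.9859; Δ=(14.8183−4.3091)/(72.7600−61.2000)=0.9091; B=V−Δ·S=-49.8327
Check: Δ(0,0)·S0 + B(0,0) = 11.9859 = V0.

(0,0): Delta=0.9091 Bond=-49.8327
(1,0): Delta=0.5579 Bond=-29.8321
(1,1): Delta=1.0000 Bond=-57.9417
V0=11.9859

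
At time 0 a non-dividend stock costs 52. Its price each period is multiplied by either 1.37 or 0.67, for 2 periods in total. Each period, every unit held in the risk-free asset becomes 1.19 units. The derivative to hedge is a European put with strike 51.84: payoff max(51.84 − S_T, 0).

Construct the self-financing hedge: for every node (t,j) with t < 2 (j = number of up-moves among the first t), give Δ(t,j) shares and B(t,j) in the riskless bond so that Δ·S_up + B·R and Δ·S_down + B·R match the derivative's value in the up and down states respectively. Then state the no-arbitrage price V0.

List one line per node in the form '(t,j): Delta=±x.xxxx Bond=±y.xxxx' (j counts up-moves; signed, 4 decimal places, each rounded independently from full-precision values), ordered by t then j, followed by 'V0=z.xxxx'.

(0,0): Delta=-0.2152 Bond=13.6322
(1,0): Delta=-1.0000 Bond=43.5630
(1,1): Delta=-0.0824 Bond=6.7582
V0=2.4392

Under the risk-neutral measure, an up-move has probability p* = (R−d)/(u−d) = 0.7429 and values discount at R = 1.19.
At expiry t=2: V(2,0)=28.4972, V(2,1)=4.1092, V(2,2)=0.0000
(1,0): S=34.8400. Δ = (V_up−V_dn)/(S_up−S_dn) = (4.1092−28.4972)/(47.7308−23.3428) = -1.0000. V = [p*·4.1092 + (1−p*)·28.4972]/1.19 = 8.7230. B = V − Δ·S = 43.5630.
(1,1): S=71.2400. Δ = (V_up−V_dn)/(S_up−S_dn) = (0.0000−4.1092)/(97.5988−47.7308) = -0.0824. V = [p*·0.0000 + (1−p*)·4.1092]/1.19 = 0.8879. B = V − Δ·S = 6.7582.
(0,0): S=52.0000. Δ = (V_up−V_dn)/(S_up−S_dn) = (0.8879−8.7230)/(71.2400−34.8400) = -0.2152. V = [p*·0.8879 + (1−p*)·8.7230]/1.19 = 2.4392. B = V − Δ·S = 13.6322.
Root portfolio cost Δ·52+B reproduces V0=2.4392.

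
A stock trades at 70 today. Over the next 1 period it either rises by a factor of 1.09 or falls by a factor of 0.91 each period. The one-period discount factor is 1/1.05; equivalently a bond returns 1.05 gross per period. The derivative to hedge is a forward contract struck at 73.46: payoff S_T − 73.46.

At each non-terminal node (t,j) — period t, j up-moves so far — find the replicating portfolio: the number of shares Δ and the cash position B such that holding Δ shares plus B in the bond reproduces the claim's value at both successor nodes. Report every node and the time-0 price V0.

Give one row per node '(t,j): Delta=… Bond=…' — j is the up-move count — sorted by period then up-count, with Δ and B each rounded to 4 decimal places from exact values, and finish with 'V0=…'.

(0,0): Delta=1.0000 Bond=-69.9619
V0=0.0381

Under the risk-neutral measure, an up-move has probability p* = (R−d)/(u−d) = 0.7778 and values discount at R = 1.05.
Terminal values V(1,·): V(1,0)=-9.7600, V(1,1)=2.8400
Node (0,0) S=70.0000: V=(p*·2.8400+(1−p*)·-9.7600)/1.05=0.0381; Δ=(2.8400−-9.7600)/(76.3000−63.7000)=1.0000; B=V−Δ·S=-69.9619
Root portfolio cost Δ·70+B reproduces V0=0.0381.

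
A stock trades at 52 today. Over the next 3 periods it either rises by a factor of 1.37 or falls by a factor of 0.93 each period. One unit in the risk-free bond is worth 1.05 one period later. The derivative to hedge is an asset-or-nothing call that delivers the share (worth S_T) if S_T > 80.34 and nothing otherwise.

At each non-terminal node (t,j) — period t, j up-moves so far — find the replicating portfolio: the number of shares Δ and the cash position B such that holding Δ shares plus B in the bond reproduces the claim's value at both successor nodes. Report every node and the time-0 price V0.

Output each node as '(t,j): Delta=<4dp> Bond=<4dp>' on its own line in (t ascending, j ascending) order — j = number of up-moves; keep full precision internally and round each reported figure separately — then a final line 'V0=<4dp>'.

Risk-neutral probability p* = (R−d)/(u−d) = (1.05−0.93)/(1.37−0.93) = 0.2727.
Terminal values V(3,·): V(3,0)=0.0000, V(3,1)=0.0000, V(3,2)=90.7669, V(3,3)=133.7104
(2,0): S=44.9748. Δ = (V_up−V_dn)/(S_up−S_dn) = (0.0000−0.0000)/(61.6155−41.8266) = 0.0000. V = [p*·0.0000 + (1−p*)·0.0000]/1.05 = 0.0000. B = V − Δ·S = 0.0000.
(2,1): S=66.2532. Δ = (V_up−V_dn)/(S_up−S_dn) = (90.7669−0.0000)/(90.7669−61.6155) = 3.1136. V = [p*·90.7669 + (1−p*)·0.0000]/1.05 = 23.5758. B = V − Δ·S = -182.7126.
(2,2): S=97.5988. Δ = (V_up−V_dn)/(S_up−S_dn) = (133.7104−90.7669)/(133.7104−90.7669) = 1.0000. V = [p*·133.7104 + (1−p*)·90.7669]/1.05 = 97.5988. B = V − Δ·S = 0.0000.
(1,0): S=48.3600. Δ = (V_up−V_dn)/(S_up−S_dn) = (23.5758−0.0000)/(66.2532−44.9748) = 1.1080. V = [p*·23.5758 + (1−p*)·0.0000]/1.05 = 6.1236. B = V − Δ·S = -47.4578.
(1,1): S=71.2400. Δ = (V_up−V_dn)/(S_up−S_dn) = (97.5988−23.5758)/(97.5988−66.2532) = 2.3615. V = [p*·97.5988 + (1−p*)·23.5758]/1.05 = 41.6799. B = V − Δ·S = -126.5542.
(0,0): S=52.0000. Δ = (V_up−V_dn)/(S_up−S_dn) = (41.6799−6.1236)/(71.2400−48.3600) = 1.5540. V = [p*·41.6799 + (1−p*)·6.1236]/1.05 = 15.0674. B = V − Δ·S = -65.7424.
Check: Δ(0,0)·S0 + B(0,0) = 15.0674 = V0.

(0,0): Delta=1.5540 Bond=-65.7424
(1,0): Delta=1.1080 Bond=-47.4578
(1,1): Delta=2.3615 Bond=-126.5542
(2,0): Delta=0.0000 Bond=0.0000
(2,1): Delta=3.1136 Bond=-182.7126
(2,2): Delta=1.0000 Bond=0.0000
V0=15.0674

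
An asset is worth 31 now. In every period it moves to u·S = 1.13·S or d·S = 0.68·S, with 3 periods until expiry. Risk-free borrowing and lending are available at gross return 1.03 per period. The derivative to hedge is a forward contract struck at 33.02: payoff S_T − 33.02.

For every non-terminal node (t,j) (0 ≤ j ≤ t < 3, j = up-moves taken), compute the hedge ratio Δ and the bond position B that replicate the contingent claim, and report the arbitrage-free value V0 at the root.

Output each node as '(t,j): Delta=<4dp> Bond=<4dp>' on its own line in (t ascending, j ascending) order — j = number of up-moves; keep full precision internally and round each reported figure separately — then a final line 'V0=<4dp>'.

The replicating-portfolio and risk-neutral prices coincide; use p* = (1.03−0.68)/(1.13−0.68) = 0.7778 for the latter.
Terminal values V(3,·): V(3,0)=-23.2726, V(3,1)=-16.8221, V(3,2)=-6.1029, V(3,3)=11.7098
(2,0): S=14.3344. Δ = (V_up−V_dn)/(S_up−S_dn) = (-16.8221−-23.2726)/(16.1979−9.7474) = 1.0000. V = [p*·-16.8221 + (1−p*)·-23.2726]/1.03 = -17.7239. B = V − Δ·S = -32.0583.
(2,1): S=23.8204. Δ = (V_up−V_dn)/(S_up−S_dn) = (-6.1029−-16.8221)/(26.9171−16.1979) = 1.0000. V = [p*·-6.1029 + (1−p*)·-16.8221]/1.03 = -8.2379. B = V − Δ·S = -32.0583.
(2,2): S=39.5839. Δ = (V_up−V_dn)/(S_up−S_dn) = (11.7098−-6.1029)/(44.7298−26.9171) = 1.0000. V = [p*·11.7098 + (1−p*)·-6.1029]/1.03 = 7.5256. B = V − Δ·S = -32.0583.
(1,0): S=21.0800. Δ = (V_up−V_dn)/(S_up−S_dn) = (-8.2379−-17.7239)/(23.8204−14.3344) = 1.0000. V = [p*·-8.2379 + (1−p*)·-17.7239]/1.03 = -10.0445. B = V − Δ·S = -31.1245.
(1,1): S=35.0300. Δ = (V_up−V_dn)/(S_up−S_dn) = (7.5256−-8.2379)/(39.5839−23.8204) = 1.0000. V = [p*·7.5256 + (1−p*)·-8.2379]/1.03 = 3.9055. B = V − Δ·S = -31.1245.
(0,0): S=31.0000. Δ = (V_up−V_dn)/(S_up−S_dn) = (3.9055−-10.0445)/(35.0300−21.0800) = 1.0000. V = [p*·3.9055 + (1−p*)·-10.0445]/1.03 = 0.7820. B = V − Δ·S = -30.2180.
The time-0 hedge costs 0.7820, which is the no-arbitrage price.

(0,0): Delta=1.0000 Bond=-30.2180
(1,0): Delta=1.0000 Bond=-31.1245
(1,1): Delta=1.0000 Bond=-31.1245
(2,0): Delta=1.0000 Bond=-32.0583
(2,1): Delta=1.0000 Bond=-32.0583
(2,2): Delta=1.0000 Bond=-32.0583
V0=0.7820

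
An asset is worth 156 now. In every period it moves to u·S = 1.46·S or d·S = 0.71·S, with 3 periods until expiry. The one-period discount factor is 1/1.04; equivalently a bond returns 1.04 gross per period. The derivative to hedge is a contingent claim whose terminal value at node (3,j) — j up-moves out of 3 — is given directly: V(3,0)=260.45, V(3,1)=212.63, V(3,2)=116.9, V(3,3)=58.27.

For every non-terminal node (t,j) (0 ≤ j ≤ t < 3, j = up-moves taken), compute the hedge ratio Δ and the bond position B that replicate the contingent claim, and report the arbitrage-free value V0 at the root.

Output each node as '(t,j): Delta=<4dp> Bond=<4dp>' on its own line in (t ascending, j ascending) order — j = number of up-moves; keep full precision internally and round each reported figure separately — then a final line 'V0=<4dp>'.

(0,0): Delta=-0.5810 Bond=247.7585
(1,0): Delta=-0.7975 Bond=281.6521
(1,1): Delta=-0.4470 Bond=227.1448
(2,0): Delta=-0.8108 Bond=293.9612
(2,1): Delta=-0.7893 Bond=291.5908
(2,2): Delta=-0.2351 Bond=165.7722
V0=157.1239

Under the risk-neutral measure, an up-move has probability p* = (R−d)/(u−d) = 0.4400 and values discount at R = 1.04.
Payoff layer (t=3): V(3,0)=260.4500, V(3,1)=212.6300, V(3,2)=116.9000, V(3,3)=58.2700
  t=2,j=0: stock 78.6396 → up 114.8138 (V=212.6300), down 55.8341 (V=260.4500). Price 230.2012; hedge Δ=-0.8108, bond B=293.9612.
  t=2,j=1: stock 161.7096 → up 236.0960 (V=116.9000), down 114.8138 (V=212.6300). Price 163.9508; hedge Δ=-0.7893, bond B=291.5908.
  t=2,j=2: stock 332.5296 → up 485.4932 (V=58.2700), down 236.0960 (V=116.9000). Price 87.5988; hedge Δ=-0.2351, bond B=165.7722.
  t=1,j=0: stock 110.7600 → up 161.7096 (V=163.9508), down 78.6396 (V=230.2012). Price 193.3183; hedge Δ=-0.7975, bond B=281.6521.
  t=1,j=1: stock 227.7600 → up 332.5296 (V=87.5988), down 161.7096 (V=163.9508). Price 125.3422; hedge Δ=-0.4470, bond B=227.1448.
  t=0,j=0: stock 156.0000 → up 227.7600 (V=125.3422), down 110.7600 (V=193.3183). Price 157.1239; hedge Δ=-0.5810, bond B=247.7585.
Root portfolio cost Δ·156+B reproduces V0=157.1239.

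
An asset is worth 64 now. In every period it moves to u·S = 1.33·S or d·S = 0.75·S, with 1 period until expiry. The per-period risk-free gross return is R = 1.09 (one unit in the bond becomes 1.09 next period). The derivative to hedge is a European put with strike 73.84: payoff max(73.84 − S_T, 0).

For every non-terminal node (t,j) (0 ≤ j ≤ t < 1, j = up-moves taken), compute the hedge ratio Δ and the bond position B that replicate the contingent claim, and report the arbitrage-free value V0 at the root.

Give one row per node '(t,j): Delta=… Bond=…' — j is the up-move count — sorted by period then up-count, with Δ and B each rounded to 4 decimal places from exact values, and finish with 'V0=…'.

Under the risk-neutral measure, an up-move has probability p* = (R−d)/(u−d) = 0.5862 and values discount at R = 1.09.
Payoff layer (t=1): V(1,0)=25.8400, V(1,1)=0.0000
  t=0,j=0: stock 64.0000 → up 85.1200 (V=0.0000), down 48.0000 (V=25.8400). Price 9.8096; hedge Δ=-0.6961, bond B=54.3613.
Each (Δ,B) replicates both successor values, so the strategy is self-financing and V0 is arbitrage-free.

(0,0): Delta=-0.6961 Bond=54.3613
V0=9.8096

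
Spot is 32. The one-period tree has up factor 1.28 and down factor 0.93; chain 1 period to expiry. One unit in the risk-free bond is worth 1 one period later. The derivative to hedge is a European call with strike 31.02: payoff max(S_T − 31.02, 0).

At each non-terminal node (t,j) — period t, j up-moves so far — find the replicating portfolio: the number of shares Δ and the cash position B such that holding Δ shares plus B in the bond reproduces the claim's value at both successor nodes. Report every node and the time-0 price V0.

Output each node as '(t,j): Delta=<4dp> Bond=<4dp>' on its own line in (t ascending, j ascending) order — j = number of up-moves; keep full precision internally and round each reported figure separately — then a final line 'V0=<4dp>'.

The replicating-portfolio and risk-neutral prices coincide; use p* = (1−0.93)/(1.28−0.93) = 0.2000 for the latter.
Payoff layer (t=1): V(1,0)=0.0000, V(1,1)=9.9400
(0,0): S=32.0000. Δ = (V_up−V_dn)/(S_up−S_dn) = (9.9400−0.0000)/(40.9600−29.7600) = 0.8875. V = [p*·9.9400 + (1−p*)·0.0000]/1 = 1.9880. B = V − Δ·S = -26.4120.
Self-financing check: at every node Δ·S+B equals the discounted successor values.

(0,0): Delta=0.8875 Bond=-26.4120
V0=1.9880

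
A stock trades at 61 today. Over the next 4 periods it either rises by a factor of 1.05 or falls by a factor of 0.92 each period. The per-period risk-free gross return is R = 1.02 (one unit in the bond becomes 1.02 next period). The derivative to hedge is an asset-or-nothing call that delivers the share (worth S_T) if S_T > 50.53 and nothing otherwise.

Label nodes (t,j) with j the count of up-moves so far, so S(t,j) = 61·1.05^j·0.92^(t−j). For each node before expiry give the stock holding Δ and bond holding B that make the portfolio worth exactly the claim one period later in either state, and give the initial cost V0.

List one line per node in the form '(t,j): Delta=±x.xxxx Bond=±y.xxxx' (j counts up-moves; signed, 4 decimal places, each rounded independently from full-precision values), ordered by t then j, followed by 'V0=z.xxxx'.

(0,0): Delta=1.7193 Bond=-45.7364
(1,0): Delta=3.2895 Bond=-134.7698
(1,1): Delta=1.3066 Bond=-20.2155
(2,0): Delta=6.3958 Bond=-297.8413
(2,1): Delta=2.4730 Bond=-89.3524
(2,2): Delta=1.0000 Bond=0.0000
(3,0): Delta=0.0000 Bond=0.0000
(3,1): Delta=8.0769 Bond=-394.9375
(3,2): Delta=1.0000 Bond=0.0000
(3,3): Delta=1.0000 Bond=0.0000
V0=59.1432

Since d<R<u, set p* = (R−d)/(u−d) = 0.7692; price each node as the discounted p*-expectation of its children.
Terminal payoffs: V(4,0)=0.0000, V(4,1)=0.0000, V(4,2)=56.9225, V(4,3)=64.9659, V(4,4)=74.1459
(3,0): S=47.5000. Δ = (V_up−V_dn)/(S_up−S_dn) = (0.0000−0.0000)/(49.8750−43.7000) = 0.0000. V = [p*·0.0000 + (1−p*)·0.0000]/1.02 = 0.0000. B = V − Δ·S = 0.0000.
(3,1): S=54.2119. Δ = (V_up−V_dn)/(S_up−S_dn) = (56.9225−0.0000)/(56.9225−49.8750) = 8.0769. V = [p*·56.9225 + (1−p*)·0.0000]/1.02 = 42.9280. B = V − Δ·S = -394.9375.
(3,2): S=61.8723. Δ = (V_up−V_dn)/(S_up−S_dn) = (64.9659−56.9225)/(64.9659−56.9225) = 1.0000. V = [p*·64.9659 + (1−p*)·56.9225]/1.02 = 61.8723. B = V − Δ·S = 0.0000.
(3,3): S=70.6151. Δ = (V_up−V_dn)/(S_up−S_dn) = (74.1459−64.9659)/(74.1459−64.9659) = 1.0000. V = [p*·74.1459 + (1−p*)·64.9659]/1.02 = 70.6151. B = V − Δ·S = 0.0000.
(2,0): S=51.6304. Δ = (V_up−V_dn)/(S_up−S_dn) = (42.9280−0.0000)/(54.2119−47.5000) = 6.3958. V = [p*·42.9280 + (1−p*)·0.0000]/1.02 = 32.3741. B = V − Δ·S = -297.8413.
(2,1): S=58.9260. Δ = (V_up−V_dn)/(S_up−S_dn) = (61.8723−42.9280)/(61.8723−54.2119) = 2.4730. V = [p*·61.8723 + (1−p*)·42.9280]/1.02 = 56.3731. B = V − Δ·S = -89.3524.
(2,2): S=67.2525. Δ = (V_up−V_dn)/(S_up−S_dn) = (70.6151−61.8723)/(70.6151−61.8723) = 1.0000. V = [p*·70.6151 + (1−p*)·61.8723]/1.02 = 67.2525. B = V − Δ·S = 0.0000.
(1,0): S=56.1200. Δ = (V_up−V_dn)/(S_up−S_dn) = (56.3731−32.3741)/(58.9260−51.6304) = 3.2895. V = [p*·56.3731 + (1−p*)·32.3741]/1.02 = 49.8381. B = V − Δ·S = -134.7698.
(1,1): S=64.0500. Δ = (V_up−V_dn)/(S_up−S_dn) = (67.2525−56.3731)/(67.2525−58.9260) = 1.3066. V = [p*·67.2525 + (1−p*)·56.3731]/1.02 = 63.4724. B = V − Δ·S = -20.2155.
(0,0): S=61.0000. Δ = (V_up−V_dn)/(S_up−S_dn) = (63.4724−49.8381)/(64.0500−56.1200) = 1.7193. V = [p*·63.4724 + (1−p*)·49.8381]/1.02 = 59.1432. B = V − Δ·S = -45.7364.
Root portfolio cost Δ·61+B reproduces V0=59.1432.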